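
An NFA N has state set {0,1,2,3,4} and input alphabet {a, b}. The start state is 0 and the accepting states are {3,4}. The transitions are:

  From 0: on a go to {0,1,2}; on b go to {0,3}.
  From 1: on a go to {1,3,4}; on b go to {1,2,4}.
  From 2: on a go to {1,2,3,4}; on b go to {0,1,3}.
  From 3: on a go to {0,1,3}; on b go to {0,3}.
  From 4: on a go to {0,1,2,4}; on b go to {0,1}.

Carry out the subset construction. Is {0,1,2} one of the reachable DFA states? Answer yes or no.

Start state of the DFA: {0}.
{0} --a--> {0,1,2}  [new]
{0} --b--> {0,3}  [new]
{0,1,2} --a--> {0,1,2,3,4}  [new]
{0,1,2} --b--> {0,1,2,3,4}  [seen]
{0,3} --a--> {0,1,2,3}  [new]
{0,3} --b--> {0,3}  [seen]
{0,1,2,3,4} --a--> {0,1,2,3,4}  [seen]
{0,1,2,3,4} --b--> {0,1,2,3,4}  [seen]
{0,1,2,3} --a--> {0,1,2,3,4}  [seen]
{0,1,2,3} --b--> {0,1,2,3,4}  [seen]
Reachable DFA states: {0}, {0,1,2}, {0,3}, {0,1,2,3,4}, {0,1,2,3}.
{0,1,2} is among them.

yes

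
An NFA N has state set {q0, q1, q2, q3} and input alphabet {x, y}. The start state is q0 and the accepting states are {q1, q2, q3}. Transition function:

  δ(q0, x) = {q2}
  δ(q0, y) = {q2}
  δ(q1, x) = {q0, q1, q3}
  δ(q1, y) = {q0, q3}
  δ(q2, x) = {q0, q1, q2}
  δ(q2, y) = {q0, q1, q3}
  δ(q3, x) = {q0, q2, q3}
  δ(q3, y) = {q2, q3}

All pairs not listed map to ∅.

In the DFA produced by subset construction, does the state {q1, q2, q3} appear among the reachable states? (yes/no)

Start state of the DFA: {q0}.
{q0} --x--> {q2}  [new]
{q0} --y--> {q2}  [seen]
{q2} --x--> {q0, q1, q2}  [new]
{q2} --y--> {q0, q1, q3}  [new]
{q0, q1, q2} --x--> {q0, q1, q2, q3}  [new]
{q0, q1, q2} --y--> {q0, q1, q2, q3}  [seen]
{q0, q1, q3} --x--> {q0, q1, q2, q3}  [seen]
{q0, q1, q3} --y--> {q0, q2, q3}  [new]
{q0, q1, q2, q3} --x--> {q0, q1, q2, q3}  [seen]
{q0, q1, q2, q3} --y--> {q0, q1, q2, q3}  [seen]
{q0, q2, q3} --x--> {q0, q1, q2, q3}  [seen]
{q0, q2, q3} --y--> {q0, q1, q2, q3}  [seen]
Reachable DFA states: {q0}, {q2}, {q0, q1, q2}, {q0, q1, q3}, {q0, q1, q2, q3}, {q0, q2, q3}.
{q1, q2, q3} is not among them.

no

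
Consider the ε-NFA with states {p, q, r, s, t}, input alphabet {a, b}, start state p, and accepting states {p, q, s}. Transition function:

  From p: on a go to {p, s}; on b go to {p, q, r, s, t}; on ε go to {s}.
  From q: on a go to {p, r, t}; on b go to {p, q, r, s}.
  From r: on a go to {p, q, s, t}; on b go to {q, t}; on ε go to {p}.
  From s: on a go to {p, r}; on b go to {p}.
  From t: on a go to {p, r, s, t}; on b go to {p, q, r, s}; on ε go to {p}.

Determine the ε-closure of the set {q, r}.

{p, q, r, s}

Begin with {q, r}.
r →ε {p}; add p.
p →ε {s}; add s.
ε-closure = {p, q, r, s}.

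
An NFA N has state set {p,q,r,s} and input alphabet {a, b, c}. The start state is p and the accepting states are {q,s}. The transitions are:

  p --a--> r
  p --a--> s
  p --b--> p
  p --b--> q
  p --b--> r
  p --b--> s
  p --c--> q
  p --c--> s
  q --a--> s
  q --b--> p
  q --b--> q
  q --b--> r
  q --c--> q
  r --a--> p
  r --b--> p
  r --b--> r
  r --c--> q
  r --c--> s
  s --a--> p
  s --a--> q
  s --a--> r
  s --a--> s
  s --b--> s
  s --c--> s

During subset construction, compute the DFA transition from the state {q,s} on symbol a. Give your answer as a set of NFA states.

δ(q,a) = {s}; δ(s,a) = {p,q,r,s}.
Union: {p,q,r,s}.

{p,q,r,s}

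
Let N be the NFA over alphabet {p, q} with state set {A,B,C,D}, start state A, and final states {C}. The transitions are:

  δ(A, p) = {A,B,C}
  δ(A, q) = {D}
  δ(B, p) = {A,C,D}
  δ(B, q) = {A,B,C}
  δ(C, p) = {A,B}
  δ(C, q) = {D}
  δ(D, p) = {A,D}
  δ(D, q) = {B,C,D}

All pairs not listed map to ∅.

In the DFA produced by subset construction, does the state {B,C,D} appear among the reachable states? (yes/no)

Start state of the DFA: {A}.
{A} --p--> {A,B,C}  [new]
{A} --q--> {D}  [new]
{A,B,C} --p--> {A,B,C,D}  [new]
{A,B,C} --q--> {A,B,C,D}  [seen]
{D} --p--> {A,D}  [new]
{D} --q--> {B,C,D}  [new]
{A,B,C,D} --p--> {A,B,C,D}  [seen]
{A,B,C,D} --q--> {A,B,C,D}  [seen]
{A,D} --p--> {A,B,C,D}  [seen]
{A,D} --q--> {B,C,D}  [seen]
{B,C,D} --p--> {A,B,C,D}  [seen]
{B,C,D} --q--> {A,B,C,D}  [seen]
Reachable DFA states: {A}, {A,B,C}, {D}, {A,B,C,D}, {A,D}, {B,C,D}.
{B,C,D} is among them.

yes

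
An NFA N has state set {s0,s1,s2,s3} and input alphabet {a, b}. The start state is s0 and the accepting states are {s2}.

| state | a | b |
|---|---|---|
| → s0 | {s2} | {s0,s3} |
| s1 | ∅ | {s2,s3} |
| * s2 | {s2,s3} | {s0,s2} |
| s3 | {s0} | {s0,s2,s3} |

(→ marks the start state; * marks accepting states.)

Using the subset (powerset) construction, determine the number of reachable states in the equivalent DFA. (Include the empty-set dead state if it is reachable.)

Start state of the DFA: {s0}.
{s0} --a--> {s2}  [new]
{s0} --b--> {s0,s3}  [new]
{s2} --a--> {s2,s3}  [new]
{s2} --b--> {s0,s2}  [new]
{s0,s3} --a--> {s0,s2}  [seen]
{s0,s3} --b--> {s0,s2,s3}  [new]
{s2,s3} --a--> {s0,s2,s3}  [seen]
{s2,s3} --b--> {s0,s2,s3}  [seen]
{s0,s2} --a--> {s2,s3}  [seen]
{s0,s2} --b--> {s0,s2,s3}  [seen]
{s0,s2,s3} --a--> {s0,s2,s3}  [seen]
{s0,s2,s3} --b--> {s0,s2,s3}  [seen]
Reachable DFA states: {s0}, {s2}, {s0,s3}, {s2,s3}, {s0,s2}, {s0,s2,s3}.

6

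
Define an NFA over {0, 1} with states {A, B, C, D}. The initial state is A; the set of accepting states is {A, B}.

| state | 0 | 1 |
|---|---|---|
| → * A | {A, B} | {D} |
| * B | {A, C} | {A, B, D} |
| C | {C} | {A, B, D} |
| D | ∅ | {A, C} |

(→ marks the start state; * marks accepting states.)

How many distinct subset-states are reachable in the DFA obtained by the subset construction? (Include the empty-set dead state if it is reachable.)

8

Start state of the DFA: {A}.
{A} --0--> {A, B}  [new]
{A} --1--> {D}  [new]
{A, B} --0--> {A, B, C}  [new]
{A, B} --1--> {A, B, D}  [new]
{D} --0--> ∅  [new]
{D} --1--> {A, C}  [new]
{A, B, C} --0--> {A, B, C}  [seen]
{A, B, C} --1--> {A, B, D}  [seen]
{A, B, D} --0--> {A, B, C}  [seen]
{A, B, D} --1--> {A, B, C, D}  [new]
∅ --0--> ∅  [seen]
∅ --1--> ∅  [seen]
{A, C} --0--> {A, B, C}  [seen]
{A, C} --1--> {A, B, D}  [seen]
{A, B, C, D} --0--> {A, B, C}  [seen]
{A, B, C, D} --1--> {A, B, C, D}  [seen]
Reachable DFA states: {A}, {A, B}, {D}, {A, B, C}, {A, B, D}, ∅, {A, C}, {A, B, C, D}.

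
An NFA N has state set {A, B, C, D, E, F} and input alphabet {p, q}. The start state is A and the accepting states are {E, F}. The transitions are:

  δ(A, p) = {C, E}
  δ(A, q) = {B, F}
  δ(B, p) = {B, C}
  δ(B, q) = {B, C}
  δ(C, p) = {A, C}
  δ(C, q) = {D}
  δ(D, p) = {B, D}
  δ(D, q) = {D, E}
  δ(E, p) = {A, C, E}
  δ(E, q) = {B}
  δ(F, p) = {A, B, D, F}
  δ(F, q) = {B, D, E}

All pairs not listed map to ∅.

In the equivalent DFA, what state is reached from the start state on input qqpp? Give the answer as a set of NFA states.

Start: {A}.
δ(A,q) = {B, F}.
Union: {B, F}.
After q: {B, F}.
δ(B,q) = {B, C}; δ(F,q) = {B, D, E}.
Union: {B, C, D, E}.
After q: {B, C, D, E}.
δ(B,p) = {B, C}; δ(C,p) = {A, C}; δ(D,p) = {B, D}; δ(E,p) = {A, C, E}.
Union: {A, B, C, D, E}.
After p: {A, B, C, D, E}.
δ(A,p) = {C, E}; δ(B,p) = {B, C}; δ(C,p) = {A, C}; δ(D,p) = {B, D}; δ(E,p) = {A, C, E}.
Union: {A, B, C, D, E}.
After p: {A, B, C, D, E}.

{A, B, C, D, E}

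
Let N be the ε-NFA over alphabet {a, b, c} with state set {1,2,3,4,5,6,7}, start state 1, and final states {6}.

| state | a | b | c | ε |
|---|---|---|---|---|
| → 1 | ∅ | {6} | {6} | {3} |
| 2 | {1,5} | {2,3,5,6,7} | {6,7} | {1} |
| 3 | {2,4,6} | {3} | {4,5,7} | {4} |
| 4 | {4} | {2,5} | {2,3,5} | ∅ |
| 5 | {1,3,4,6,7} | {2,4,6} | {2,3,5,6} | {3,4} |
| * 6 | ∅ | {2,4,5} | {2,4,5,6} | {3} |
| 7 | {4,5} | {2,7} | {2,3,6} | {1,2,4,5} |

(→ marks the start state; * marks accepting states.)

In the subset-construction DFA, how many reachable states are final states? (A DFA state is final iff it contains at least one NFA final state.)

Start state of the DFA: {1,3,4} (ε-closure of the NFA start).
{1,3,4} --a--> {1,2,3,4,6}  [new]
{1,3,4} --b--> {1,2,3,4,5,6}  [new]
{1,3,4} --c--> {1,2,3,4,5,6,7}  [new]
{1,2,3,4,6} --a--> {1,2,3,4,5,6}  [seen]
{1,2,3,4,6} --b--> {1,2,3,4,5,6,7}  [seen]
{1,2,3,4,6} --c--> {1,2,3,4,5,6,7}  [seen]
{1,2,3,4,5,6} --a--> {1,2,3,4,5,6,7}  [seen]
{1,2,3,4,5,6} --b--> {1,2,3,4,5,6,7}  [seen]
{1,2,3,4,5,6} --c--> {1,2,3,4,5,6,7}  [seen]
{1,2,3,4,5,6,7} --a--> {1,2,3,4,5,6,7}  [seen]
{1,2,3,4,5,6,7} --b--> {1,2,3,4,5,6,7}  [seen]
{1,2,3,4,5,6,7} --c--> {1,2,3,4,5,6,7}  [seen]
Reachable DFA states: {1,3,4}, {1,2,3,4,6}, {1,2,3,4,5,6}, {1,2,3,4,5,6,7}.
Accepting DFA states (contain an NFA accepting state): {1,2,3,4,6}, {1,2,3,4,5,6}, {1,2,3,4,5,6,7}.

3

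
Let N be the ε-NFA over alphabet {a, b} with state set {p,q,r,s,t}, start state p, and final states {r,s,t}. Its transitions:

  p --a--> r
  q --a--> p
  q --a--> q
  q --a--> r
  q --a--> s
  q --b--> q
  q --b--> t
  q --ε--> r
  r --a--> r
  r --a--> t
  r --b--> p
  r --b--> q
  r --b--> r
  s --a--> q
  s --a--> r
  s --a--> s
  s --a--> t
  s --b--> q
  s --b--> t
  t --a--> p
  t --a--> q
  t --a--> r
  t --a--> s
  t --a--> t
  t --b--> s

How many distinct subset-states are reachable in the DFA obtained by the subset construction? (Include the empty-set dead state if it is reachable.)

8

Start state of the DFA: {p} (ε-closure of the NFA start).
{p} --a--> {r}  [new]
{p} --b--> ∅  [new]
{r} --a--> {r,t}  [new]
{r} --b--> {p,q,r}  [new]
∅ --a--> ∅  [seen]
∅ --b--> ∅  [seen]
{r,t} --a--> {p,q,r,s,t}  [new]
{r,t} --b--> {p,q,r,s}  [new]
{p,q,r} --a--> {p,q,r,s,t}  [seen]
{p,q,r} --b--> {p,q,r,t}  [new]
{p,q,r,s,t} --a--> {p,q,r,s,t}  [seen]
{p,q,r,s,t} --b--> {p,q,r,s,t}  [seen]
{p,q,r,s} --a--> {p,q,r,s,t}  [seen]
{p,q,r,s} --b--> {p,q,r,t}  [seen]
{p,q,r,t} --a--> {p,q,r,s,t}  [seen]
{p,q,r,t} --b--> {p,q,r,s,t}  [seen]
Reachable DFA states: {p}, {r}, ∅, {r,t}, {p,q,r}, {p,q,r,s,t}, {p,q,r,s}, {p,q,r,t}.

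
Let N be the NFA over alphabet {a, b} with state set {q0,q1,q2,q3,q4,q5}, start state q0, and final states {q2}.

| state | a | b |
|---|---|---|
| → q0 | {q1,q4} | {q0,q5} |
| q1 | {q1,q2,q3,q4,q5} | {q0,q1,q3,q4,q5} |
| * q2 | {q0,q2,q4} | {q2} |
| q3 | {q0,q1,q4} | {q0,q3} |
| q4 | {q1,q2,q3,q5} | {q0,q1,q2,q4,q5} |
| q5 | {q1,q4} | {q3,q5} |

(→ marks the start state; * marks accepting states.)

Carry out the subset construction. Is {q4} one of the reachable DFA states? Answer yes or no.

Start state of the DFA: {q0}.
{q0} --a--> {q1,q4}  [new]
{q0} --b--> {q0,q5}  [new]
{q1,q4} --a--> {q1,q2,q3,q4,q5}  [new]
{q1,q4} --b--> {q0,q1,q2,q3,q4,q5}  [new]
{q0,q5} --a--> {q1,q4}  [seen]
{q0,q5} --b--> {q0,q3,q5}  [new]
{q1,q2,q3,q4,q5} --a--> {q0,q1,q2,q3,q4,q5}  [seen]
{q1,q2,q3,q4,q5} --b--> {q0,q1,q2,q3,q4,q5}  [seen]
{q0,q1,q2,q3,q4,q5} --a--> {q0,q1,q2,q3,q4,q5}  [seen]
{q0,q1,q2,q3,q4,q5} --b--> {q0,q1,q2,q3,q4,q5}  [seen]
{q0,q3,q5} --a--> {q0,q1,q4}  [new]
{q0,q3,q5} --b--> {q0,q3,q5}  [seen]
{q0,q1,q4} --a--> {q1,q2,q3,q4,q5}  [seen]
{q0,q1,q4} --b--> {q0,q1,q2,q3,q4,q5}  [seen]
Reachable DFA states: {q0}, {q1,q4}, {q0,q5}, {q1,q2,q3,q4,q5}, {q0,q1,q2,q3,q4,q5}, {q0,q3,q5}, {q0,q1,q4}.
{q4} is not among them.

no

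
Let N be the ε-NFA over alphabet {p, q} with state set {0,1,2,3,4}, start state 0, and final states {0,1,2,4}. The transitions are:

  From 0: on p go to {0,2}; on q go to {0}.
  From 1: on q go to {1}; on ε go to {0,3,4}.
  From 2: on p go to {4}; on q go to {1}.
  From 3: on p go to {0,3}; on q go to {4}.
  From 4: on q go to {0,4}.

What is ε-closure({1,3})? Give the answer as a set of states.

Begin with {1,3}.
1 →ε {0,3,4}; add 0, 4.
ε-closure = {0,1,3,4}.

{0,1,3,4}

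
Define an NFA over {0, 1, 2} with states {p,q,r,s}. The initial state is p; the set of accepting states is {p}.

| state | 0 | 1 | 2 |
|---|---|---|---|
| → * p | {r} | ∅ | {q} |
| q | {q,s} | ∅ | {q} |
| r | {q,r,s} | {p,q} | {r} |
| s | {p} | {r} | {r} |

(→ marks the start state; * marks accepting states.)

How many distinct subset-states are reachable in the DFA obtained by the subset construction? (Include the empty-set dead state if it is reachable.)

Start state of the DFA: {p}.
{p} --0--> {r}  [new]
{p} --1--> ∅  [new]
{p} --2--> {q}  [new]
{r} --0--> {q,r,s}  [new]
{r} --1--> {p,q}  [new]
{r} --2--> {r}  [seen]
∅ --0--> ∅  [seen]
∅ --1--> ∅  [seen]
∅ --2--> ∅  [seen]
{q} --0--> {q,s}  [new]
{q} --1--> ∅  [seen]
{q} --2--> {q}  [seen]
{q,r,s} --0--> {p,q,r,s}  [new]
{q,r,s} --1--> {p,q,r}  [new]
{q,r,s} --2--> {q,r}  [new]
{p,q} --0--> {q,r,s}  [seen]
{p,q} --1--> ∅  [seen]
{p,q} --2--> {q}  [seen]
{q,s} --0--> {p,q,s}  [new]
{q,s} --1--> {r}  [seen]
{q,s} --2--> {q,r}  [seen]
{p,q,r,s} --0--> {p,q,r,s}  [seen]
{p,q,r,s} --1--> {p,q,r}  [seen]
{p,q,r,s} --2--> {q,r}  [seen]
{p,q,r} --0--> {q,r,s}  [seen]
{p,q,r} --1--> {p,q}  [seen]
{p,q,r} --2--> {q,r}  [seen]
{q,r} --0--> {q,r,s}  [seen]
{q,r} --1--> {p,q}  [seen]
{q,r} --2--> {q,r}  [seen]
{p,q,s} --0--> {p,q,r,s}  [seen]
{p,q,s} --1--> {r}  [seen]
{p,q,s} --2--> {q,r}  [seen]
Reachable DFA states: {p}, {r}, ∅, {q}, {q,r,s}, {p,q}, {q,s}, {p,q,r,s}, {p,q,r}, {q,r}, {p,q,s}.

11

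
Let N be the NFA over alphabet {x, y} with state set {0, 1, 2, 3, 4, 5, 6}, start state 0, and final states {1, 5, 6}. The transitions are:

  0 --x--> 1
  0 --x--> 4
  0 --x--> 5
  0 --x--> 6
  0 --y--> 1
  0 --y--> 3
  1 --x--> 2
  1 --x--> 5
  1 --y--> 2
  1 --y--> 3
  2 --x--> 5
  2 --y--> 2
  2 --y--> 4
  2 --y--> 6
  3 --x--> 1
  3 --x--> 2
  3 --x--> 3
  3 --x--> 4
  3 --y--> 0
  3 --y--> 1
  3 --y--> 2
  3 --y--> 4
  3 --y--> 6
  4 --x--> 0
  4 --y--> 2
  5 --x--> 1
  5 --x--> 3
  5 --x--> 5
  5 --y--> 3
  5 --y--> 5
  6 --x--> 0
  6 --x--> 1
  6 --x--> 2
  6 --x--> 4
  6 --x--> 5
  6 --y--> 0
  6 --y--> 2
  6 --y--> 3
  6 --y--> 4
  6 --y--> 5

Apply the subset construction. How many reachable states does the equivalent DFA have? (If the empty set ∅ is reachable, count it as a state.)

8

Start state of the DFA: {0}.
{0} --x--> {1, 4, 5, 6}  [new]
{0} --y--> {1, 3}  [new]
{1, 4, 5, 6} --x--> {0, 1, 2, 3, 4, 5}  [new]
{1, 4, 5, 6} --y--> {0, 2, 3, 4, 5}  [new]
{1, 3} --x--> {1, 2, 3, 4, 5}  [new]
{1, 3} --y--> {0, 1, 2, 3, 4, 6}  [new]
{0, 1, 2, 3, 4, 5} --x--> {0, 1, 2, 3, 4, 5, 6}  [new]
{0, 1, 2, 3, 4, 5} --y--> {0, 1, 2, 3, 4, 5, 6}  [seen]
{0, 2, 3, 4, 5} --x--> {0, 1, 2, 3, 4, 5, 6}  [seen]
{0, 2, 3, 4, 5} --y--> {0, 1, 2, 3, 4, 5, 6}  [seen]
{1, 2, 3, 4, 5} --x--> {0, 1, 2, 3, 4, 5}  [seen]
{1, 2, 3, 4, 5} --y--> {0, 1, 2, 3, 4, 5, 6}  [seen]
{0, 1, 2, 3, 4, 6} --x--> {0, 1, 2, 3, 4, 5, 6}  [seen]
{0, 1, 2, 3, 4, 6} --y--> {0, 1, 2, 3, 4, 5, 6}  [seen]
{0, 1, 2, 3, 4, 5, 6} --x--> {0, 1, 2, 3, 4, 5, 6}  [seen]
{0, 1, 2, 3, 4, 5, 6} --y--> {0, 1, 2, 3, 4, 5, 6}  [seen]
Reachable DFA states: {0}, {1, 4, 5, 6}, {1, 3}, {0, 1, 2, 3, 4, 5}, {0, 2, 3, 4, 5}, {1, 2, 3, 4, 5}, {0, 1, 2, 3, 4, 6}, {0, 1, 2, 3, 4, 5, 6}.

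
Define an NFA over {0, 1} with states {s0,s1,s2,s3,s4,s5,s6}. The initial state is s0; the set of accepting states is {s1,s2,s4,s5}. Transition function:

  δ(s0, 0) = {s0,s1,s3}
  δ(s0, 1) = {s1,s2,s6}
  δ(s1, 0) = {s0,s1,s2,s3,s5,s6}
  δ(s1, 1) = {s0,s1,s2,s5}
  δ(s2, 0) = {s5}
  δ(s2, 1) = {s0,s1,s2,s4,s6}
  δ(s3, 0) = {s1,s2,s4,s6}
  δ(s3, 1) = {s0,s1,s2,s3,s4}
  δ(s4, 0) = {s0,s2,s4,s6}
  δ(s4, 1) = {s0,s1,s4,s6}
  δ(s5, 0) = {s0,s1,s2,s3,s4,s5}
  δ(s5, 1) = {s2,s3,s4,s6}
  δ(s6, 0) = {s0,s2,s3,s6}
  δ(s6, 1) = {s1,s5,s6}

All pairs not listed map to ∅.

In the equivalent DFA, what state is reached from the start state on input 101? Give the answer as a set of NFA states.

Start: {s0}.
δ(s0,1) = {s1,s2,s6}.
Union: {s1,s2,s6}.
After 1: {s1,s2,s6}.
δ(s1,0) = {s0,s1,s2,s3,s5,s6}; δ(s2,0) = {s5}; δ(s6,0) = {s0,s2,s3,s6}.
Union: {s0,s1,s2,s3,s5,s6}.
After 0: {s0,s1,s2,s3,s5,s6}.
δ(s0,1) = {s1,s2,s6}; δ(s1,1) = {s0,s1,s2,s5}; δ(s2,1) = {s0,s1,s2,s4,s6}; δ(s3,1) = {s0,s1,s2,s3,s4}; δ(s5,1) = {s2,s3,s4,s6}; δ(s6,1) = {s1,s5,s6}.
Union: {s0,s1,s2,s3,s4,s5,s6}.
After 1: {s0,s1,s2,s3,s4,s5,s6}.

{s0,s1,s2,s3,s4,s5,s6}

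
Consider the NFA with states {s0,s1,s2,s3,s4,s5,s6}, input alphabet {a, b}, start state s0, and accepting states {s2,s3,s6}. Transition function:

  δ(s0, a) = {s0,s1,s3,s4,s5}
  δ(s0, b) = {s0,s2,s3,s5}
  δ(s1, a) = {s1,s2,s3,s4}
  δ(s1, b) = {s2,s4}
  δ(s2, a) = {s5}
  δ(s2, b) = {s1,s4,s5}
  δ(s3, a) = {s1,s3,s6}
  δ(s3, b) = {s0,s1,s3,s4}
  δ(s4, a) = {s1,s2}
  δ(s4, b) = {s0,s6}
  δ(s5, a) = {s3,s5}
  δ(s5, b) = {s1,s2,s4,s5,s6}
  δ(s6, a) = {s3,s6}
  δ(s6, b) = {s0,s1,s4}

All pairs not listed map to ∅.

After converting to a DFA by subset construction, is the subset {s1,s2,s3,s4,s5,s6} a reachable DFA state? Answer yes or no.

Start state of the DFA: {s0}.
{s0} --a--> {s0,s1,s3,s4,s5}  [new]
{s0} --b--> {s0,s2,s3,s5}  [new]
{s0,s1,s3,s4,s5} --a--> {s0,s1,s2,s3,s4,s5,s6}  [new]
{s0,s1,s3,s4,s5} --b--> {s0,s1,s2,s3,s4,s5,s6}  [seen]
{s0,s2,s3,s5} --a--> {s0,s1,s3,s4,s5,s6}  [new]
{s0,s2,s3,s5} --b--> {s0,s1,s2,s3,s4,s5,s6}  [seen]
{s0,s1,s2,s3,s4,s5,s6} --a--> {s0,s1,s2,s3,s4,s5,s6}  [seen]
{s0,s1,s2,s3,s4,s5,s6} --b--> {s0,s1,s2,s3,s4,s5,s6}  [seen]
{s0,s1,s3,s4,s5,s6} --a--> {s0,s1,s2,s3,s4,s5,s6}  [seen]
{s0,s1,s3,s4,s5,s6} --b--> {s0,s1,s2,s3,s4,s5,s6}  [seen]
Reachable DFA states: {s0}, {s0,s1,s3,s4,s5}, {s0,s2,s3,s5}, {s0,s1,s2,s3,s4,s5,s6}, {s0,s1,s3,s4,s5,s6}.
{s1,s2,s3,s4,s5,s6} is not among them.

no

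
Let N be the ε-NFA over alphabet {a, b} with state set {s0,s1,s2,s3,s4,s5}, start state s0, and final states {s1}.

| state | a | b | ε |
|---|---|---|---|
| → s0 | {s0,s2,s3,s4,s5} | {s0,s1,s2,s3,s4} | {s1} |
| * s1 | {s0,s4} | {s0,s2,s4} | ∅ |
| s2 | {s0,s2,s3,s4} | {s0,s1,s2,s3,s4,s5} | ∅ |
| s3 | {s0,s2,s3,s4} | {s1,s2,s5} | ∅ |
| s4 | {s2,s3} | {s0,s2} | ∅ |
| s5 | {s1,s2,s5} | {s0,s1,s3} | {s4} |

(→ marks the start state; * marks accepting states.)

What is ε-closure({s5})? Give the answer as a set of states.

Begin with {s5}.
s5 →ε {s4}; add s4.
ε-closure = {s4,s5}.

{s4,s5}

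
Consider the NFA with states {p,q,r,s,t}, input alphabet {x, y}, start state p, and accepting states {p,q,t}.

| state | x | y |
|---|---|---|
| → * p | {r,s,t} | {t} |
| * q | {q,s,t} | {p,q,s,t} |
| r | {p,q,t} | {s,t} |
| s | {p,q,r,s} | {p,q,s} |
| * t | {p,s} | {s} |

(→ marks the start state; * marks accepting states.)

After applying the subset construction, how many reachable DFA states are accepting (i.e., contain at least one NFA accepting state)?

Start state of the DFA: {p}.
{p} --x--> {r,s,t}  [new]
{p} --y--> {t}  [new]
{r,s,t} --x--> {p,q,r,s,t}  [new]
{r,s,t} --y--> {p,q,s,t}  [new]
{t} --x--> {p,s}  [new]
{t} --y--> {s}  [new]
{p,q,r,s,t} --x--> {p,q,r,s,t}  [seen]
{p,q,r,s,t} --y--> {p,q,s,t}  [seen]
{p,q,s,t} --x--> {p,q,r,s,t}  [seen]
{p,q,s,t} --y--> {p,q,s,t}  [seen]
{p,s} --x--> {p,q,r,s,t}  [seen]
{p,s} --y--> {p,q,s,t}  [seen]
{s} --x--> {p,q,r,s}  [new]
{s} --y--> {p,q,s}  [new]
{p,q,r,s} --x--> {p,q,r,s,t}  [seen]
{p,q,r,s} --y--> {p,q,s,t}  [seen]
{p,q,s} --x--> {p,q,r,s,t}  [seen]
{p,q,s} --y--> {p,q,s,t}  [seen]
Reachable DFA states: {p}, {r,s,t}, {t}, {p,q,r,s,t}, {p,q,s,t}, {p,s}, {s}, {p,q,r,s}, {p,q,s}.
Accepting DFA states (contain an NFA accepting state): {p}, {r,s,t}, {t}, {p,q,r,s,t}, {p,q,s,t}, {p,s}, {p,q,r,s}, {p,q,s}.

8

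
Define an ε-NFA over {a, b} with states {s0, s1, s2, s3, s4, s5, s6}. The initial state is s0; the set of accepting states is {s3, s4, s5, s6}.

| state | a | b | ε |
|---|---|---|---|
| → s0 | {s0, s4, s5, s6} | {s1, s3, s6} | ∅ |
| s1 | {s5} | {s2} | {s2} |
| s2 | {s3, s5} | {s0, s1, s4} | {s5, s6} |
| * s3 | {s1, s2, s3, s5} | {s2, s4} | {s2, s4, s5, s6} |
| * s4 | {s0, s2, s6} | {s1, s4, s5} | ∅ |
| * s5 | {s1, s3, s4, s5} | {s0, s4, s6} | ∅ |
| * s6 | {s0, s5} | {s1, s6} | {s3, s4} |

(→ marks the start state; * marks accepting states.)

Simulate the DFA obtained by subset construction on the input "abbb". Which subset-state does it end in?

Start: {s0}.
δ(s0,a) = {s0, s4, s5, s6}.
Union: {s0, s4, s5, s6}.
ε-closure gives {s0, s2, s3, s4, s5, s6}.
After a: {s0, s2, s3, s4, s5, s6}.
δ(s0,b) = {s1, s3, s6}; δ(s2,b) = {s0, s1, s4}; δ(s3,b) = {s2, s4}; δ(s4,b) = {s1, s4, s5}; δ(s5,b) = {s0, s4, s6}; δ(s6,b) = {s1, s6}.
Union: {s0, s1, s2, s3, s4, s5, s6}.
After b: {s0, s1, s2, s3, s4, s5, s6}.
δ(s0,b) = {s1, s3, s6}; δ(s1,b) = {s2}; δ(s2,b) = {s0, s1, s4}; δ(s3,b) = {s2, s4}; δ(s4,b) = {s1, s4, s5}; δ(s5,b) = {s0, s4, s6}; δ(s6,b) = {s1, s6}.
Union: {s0, s1, s2, s3, s4, s5, s6}.
After b: {s0, s1, s2, s3, s4, s5, s6}.
δ(s0,b) = {s1, s3, s6}; δ(s1,b) = {s2}; δ(s2,b) = {s0, s1, s4}; δ(s3,b) = {s2, s4}; δ(s4,b) = {s1, s4, s5}; δ(s5,b) = {s0, s4, s6}; δ(s6,b) = {s1, s6}.
Union: {s0, s1, s2, s3, s4, s5, s6}.
After b: {s0, s1, s2, s3, s4, s5, s6}.

{s0, s1, s2, s3, s4, s5, s6}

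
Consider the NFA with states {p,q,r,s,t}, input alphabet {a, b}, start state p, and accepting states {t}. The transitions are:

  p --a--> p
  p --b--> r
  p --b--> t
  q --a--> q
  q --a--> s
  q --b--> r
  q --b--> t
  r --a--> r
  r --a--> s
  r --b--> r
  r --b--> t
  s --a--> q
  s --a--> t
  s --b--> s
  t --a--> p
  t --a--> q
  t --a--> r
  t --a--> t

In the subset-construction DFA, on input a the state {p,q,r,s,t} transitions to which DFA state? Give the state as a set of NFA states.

{p,q,r,s,t}

δ(p,a) = {p}; δ(q,a) = {q,s}; δ(r,a) = {r,s}; δ(s,a) = {q,t}; δ(t,a) = {p,q,r,t}.
Union: {p,q,r,s,t}.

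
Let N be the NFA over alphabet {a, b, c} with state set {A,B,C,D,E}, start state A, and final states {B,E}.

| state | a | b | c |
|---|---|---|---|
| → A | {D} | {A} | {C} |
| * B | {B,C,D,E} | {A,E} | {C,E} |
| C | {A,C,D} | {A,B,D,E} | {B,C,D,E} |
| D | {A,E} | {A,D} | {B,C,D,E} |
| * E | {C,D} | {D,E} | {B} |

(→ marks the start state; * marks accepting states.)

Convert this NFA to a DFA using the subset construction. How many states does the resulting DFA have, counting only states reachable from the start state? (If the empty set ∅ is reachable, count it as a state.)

Start state of the DFA: {A}.
{A} --a--> {D}  [new]
{A} --b--> {A}  [seen]
{A} --c--> {C}  [new]
{D} --a--> {A,E}  [new]
{D} --b--> {A,D}  [new]
{D} --c--> {B,C,D,E}  [new]
{C} --a--> {A,C,D}  [new]
{C} --b--> {A,B,D,E}  [new]
{C} --c--> {B,C,D,E}  [seen]
{A,E} --a--> {C,D}  [new]
{A,E} --b--> {A,D,E}  [new]
{A,E} --c--> {B,C}  [new]
{A,D} --a--> {A,D,E}  [seen]
{A,D} --b--> {A,D}  [seen]
{A,D} --c--> {B,C,D,E}  [seen]
{B,C,D,E} --a--> {A,B,C,D,E}  [new]
{B,C,D,E} --b--> {A,B,D,E}  [seen]
{B,C,D,E} --c--> {B,C,D,E}  [seen]
{A,C,D} --a--> {A,C,D,E}  [new]
{A,C,D} --b--> {A,B,D,E}  [seen]
{A,C,D} --c--> {B,C,D,E}  [seen]
{A,B,D,E} --a--> {A,B,C,D,E}  [seen]
{A,B,D,E} --b--> {A,D,E}  [seen]
{A,B,D,E} --c--> {B,C,D,E}  [seen]
{C,D} --a--> {A,C,D,E}  [seen]
{C,D} --b--> {A,B,D,E}  [seen]
{C,D} --c--> {B,C,D,E}  [seen]
{A,D,E} --a--> {A,C,D,E}  [seen]
{A,D,E} --b--> {A,D,E}  [seen]
{A,D,E} --c--> {B,C,D,E}  [seen]
{B,C} --a--> {A,B,C,D,E}  [seen]
{B,C} --b--> {A,B,D,E}  [seen]
{B,C} --c--> {B,C,D,E}  [seen]
{A,B,C,D,E} --a--> {A,B,C,D,E}  [seen]
{A,B,C,D,E} --b--> {A,B,D,E}  [seen]
{A,B,C,D,E} --c--> {B,C,D,E}  [seen]
{A,C,D,E} --a--> {A,C,D,E}  [seen]
{A,C,D,E} --b--> {A,B,D,E}  [seen]
{A,C,D,E} --c--> {B,C,D,E}  [seen]
Reachable DFA states: {A}, {D}, {C}, {A,E}, {A,D}, {B,C,D,E}, {A,C,D}, {A,B,D,E}, {C,D}, {A,D,E}, {B,C}, {A,B,C,D,E}, {A,C,D,E}.

13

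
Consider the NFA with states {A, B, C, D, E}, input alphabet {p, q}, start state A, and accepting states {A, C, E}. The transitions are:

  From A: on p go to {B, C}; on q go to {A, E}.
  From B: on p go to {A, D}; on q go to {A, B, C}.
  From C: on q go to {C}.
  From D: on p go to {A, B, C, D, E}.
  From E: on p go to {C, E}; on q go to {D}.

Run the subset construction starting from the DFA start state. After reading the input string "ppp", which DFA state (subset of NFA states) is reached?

Start: {A}.
δ(A,p) = {B, C}.
Union: {B, C}.
After p: {B, C}.
δ(B,p) = {A, D}; δ(C,p) = ∅.
Union: {A, D}.
After p: {A, D}.
δ(A,p) = {B, C}; δ(D,p) = {A, B, C, D, E}.
Union: {A, B, C, D, E}.
After p: {A, B, C, D, E}.

{A, B, C, D, E}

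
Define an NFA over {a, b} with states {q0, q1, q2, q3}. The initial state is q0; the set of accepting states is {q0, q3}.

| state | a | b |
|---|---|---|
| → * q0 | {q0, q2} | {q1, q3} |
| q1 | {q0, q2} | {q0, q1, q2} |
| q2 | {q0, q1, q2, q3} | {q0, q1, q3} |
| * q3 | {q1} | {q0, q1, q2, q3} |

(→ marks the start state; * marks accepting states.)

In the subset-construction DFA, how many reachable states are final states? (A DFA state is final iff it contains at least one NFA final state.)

Start state of the DFA: {q0}.
{q0} --a--> {q0, q2}  [new]
{q0} --b--> {q1, q3}  [new]
{q0, q2} --a--> {q0, q1, q2, q3}  [new]
{q0, q2} --b--> {q0, q1, q3}  [new]
{q1, q3} --a--> {q0, q1, q2}  [new]
{q1, q3} --b--> {q0, q1, q2, q3}  [seen]
{q0, q1, q2, q3} --a--> {q0, q1, q2, q3}  [seen]
{q0, q1, q2, q3} --b--> {q0, q1, q2, q3}  [seen]
{q0, q1, q3} --a--> {q0, q1, q2}  [seen]
{q0, q1, q3} --b--> {q0, q1, q2, q3}  [seen]
{q0, q1, q2} --a--> {q0, q1, q2, q3}  [seen]
{q0, q1, q2} --b--> {q0, q1, q2, q3}  [seen]
Reachable DFA states: {q0}, {q0, q2}, {q1, q3}, {q0, q1, q2, q3}, {q0, q1, q3}, {q0, q1, q2}.
Accepting DFA states (contain an NFA accepting state): {q0}, {q0, q2}, {q1, q3}, {q0, q1, q2, q3}, {q0, q1, q3}, {q0, q1, q2}.

6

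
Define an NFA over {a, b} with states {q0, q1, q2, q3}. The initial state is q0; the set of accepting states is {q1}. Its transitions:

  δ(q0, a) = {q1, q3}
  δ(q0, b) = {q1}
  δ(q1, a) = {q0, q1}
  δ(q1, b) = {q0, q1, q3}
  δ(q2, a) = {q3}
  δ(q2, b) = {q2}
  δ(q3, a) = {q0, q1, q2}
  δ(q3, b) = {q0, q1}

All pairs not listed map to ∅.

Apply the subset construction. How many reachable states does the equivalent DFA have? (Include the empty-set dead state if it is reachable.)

7

Start state of the DFA: {q0}.
{q0} --a--> {q1, q3}  [new]
{q0} --b--> {q1}  [new]
{q1, q3} --a--> {q0, q1, q2}  [new]
{q1, q3} --b--> {q0, q1, q3}  [new]
{q1} --a--> {q0, q1}  [new]
{q1} --b--> {q0, q1, q3}  [seen]
{q0, q1, q2} --a--> {q0, q1, q3}  [seen]
{q0, q1, q2} --b--> {q0, q1, q2, q3}  [new]
{q0, q1, q3} --a--> {q0, q1, q2, q3}  [seen]
{q0, q1, q3} --b--> {q0, q1, q3}  [seen]
{q0, q1} --a--> {q0, q1, q3}  [seen]
{q0, q1} --b--> {q0, q1, q3}  [seen]
{q0, q1, q2, q3} --a--> {q0, q1, q2, q3}  [seen]
{q0, q1, q2, q3} --b--> {q0, q1, q2, q3}  [seen]
Reachable DFA states: {q0}, {q1, q3}, {q1}, {q0, q1, q2}, {q0, q1, q3}, {q0, q1}, {q0, q1, q2, q3}.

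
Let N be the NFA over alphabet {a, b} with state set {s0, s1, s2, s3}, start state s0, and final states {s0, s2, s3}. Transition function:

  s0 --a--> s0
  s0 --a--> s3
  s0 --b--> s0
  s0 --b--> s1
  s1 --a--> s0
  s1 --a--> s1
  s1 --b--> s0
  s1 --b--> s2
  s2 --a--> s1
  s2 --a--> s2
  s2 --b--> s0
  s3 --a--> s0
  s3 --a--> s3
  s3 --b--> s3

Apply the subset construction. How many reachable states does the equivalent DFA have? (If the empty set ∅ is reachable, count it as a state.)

Start state of the DFA: {s0}.
{s0} --a--> {s0, s3}  [new]
{s0} --b--> {s0, s1}  [new]
{s0, s3} --a--> {s0, s3}  [seen]
{s0, s3} --b--> {s0, s1, s3}  [new]
{s0, s1} --a--> {s0, s1, s3}  [seen]
{s0, s1} --b--> {s0, s1, s2}  [new]
{s0, s1, s3} --a--> {s0, s1, s3}  [seen]
{s0, s1, s3} --b--> {s0, s1, s2, s3}  [new]
{s0, s1, s2} --a--> {s0, s1, s2, s3}  [seen]
{s0, s1, s2} --b--> {s0, s1, s2}  [seen]
{s0, s1, s2, s3} --a--> {s0, s1, s2, s3}  [seen]
{s0, s1, s2, s3} --b--> {s0, s1, s2, s3}  [seen]
Reachable DFA states: {s0}, {s0, s3}, {s0, s1}, {s0, s1, s3}, {s0, s1, s2}, {s0, s1, s2, s3}.

6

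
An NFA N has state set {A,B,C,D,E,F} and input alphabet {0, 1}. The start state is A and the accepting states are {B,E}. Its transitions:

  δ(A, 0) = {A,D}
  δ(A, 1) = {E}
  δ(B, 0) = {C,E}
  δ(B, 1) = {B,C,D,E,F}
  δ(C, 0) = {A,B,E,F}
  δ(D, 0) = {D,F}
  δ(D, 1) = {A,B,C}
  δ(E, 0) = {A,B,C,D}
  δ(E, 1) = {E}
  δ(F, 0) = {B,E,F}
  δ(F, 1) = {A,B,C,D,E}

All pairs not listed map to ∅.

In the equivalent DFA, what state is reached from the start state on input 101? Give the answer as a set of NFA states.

Start: {A}.
δ(A,1) = {E}.
Union: {E}.
After 1: {E}.
δ(E,0) = {A,B,C,D}.
Union: {A,B,C,D}.
After 0: {A,B,C,D}.
δ(A,1) = {E}; δ(B,1) = {B,C,D,E,F}; δ(C,1) = ∅; δ(D,1) = {A,B,C}.
Union: {A,B,C,D,E,F}.
After 1: {A,B,C,D,E,F}.

{A,B,C,D,E,F}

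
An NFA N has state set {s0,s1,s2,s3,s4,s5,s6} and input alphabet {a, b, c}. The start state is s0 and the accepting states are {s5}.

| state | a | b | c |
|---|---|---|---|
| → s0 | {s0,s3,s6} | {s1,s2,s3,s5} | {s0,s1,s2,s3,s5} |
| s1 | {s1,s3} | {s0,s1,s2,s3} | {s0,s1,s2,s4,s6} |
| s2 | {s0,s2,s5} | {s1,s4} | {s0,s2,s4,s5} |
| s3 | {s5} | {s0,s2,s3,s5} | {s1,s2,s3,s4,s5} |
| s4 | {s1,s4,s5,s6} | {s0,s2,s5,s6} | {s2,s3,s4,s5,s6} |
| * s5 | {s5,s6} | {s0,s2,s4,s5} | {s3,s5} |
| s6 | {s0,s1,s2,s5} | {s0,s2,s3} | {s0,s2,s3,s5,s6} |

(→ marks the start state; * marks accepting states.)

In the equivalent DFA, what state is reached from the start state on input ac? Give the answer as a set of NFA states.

{s0,s1,s2,s3,s4,s5,s6}

Start: {s0}.
δ(s0,a) = {s0,s3,s6}.
Union: {s0,s3,s6}.
After a: {s0,s3,s6}.
δ(s0,c) = {s0,s1,s2,s3,s5}; δ(s3,c) = {s1,s2,s3,s4,s5}; δ(s6,c) = {s0,s2,s3,s5,s6}.
Union: {s0,s1,s2,s3,s4,s5,s6}.
After c: {s0,s1,s2,s3,s4,s5,s6}.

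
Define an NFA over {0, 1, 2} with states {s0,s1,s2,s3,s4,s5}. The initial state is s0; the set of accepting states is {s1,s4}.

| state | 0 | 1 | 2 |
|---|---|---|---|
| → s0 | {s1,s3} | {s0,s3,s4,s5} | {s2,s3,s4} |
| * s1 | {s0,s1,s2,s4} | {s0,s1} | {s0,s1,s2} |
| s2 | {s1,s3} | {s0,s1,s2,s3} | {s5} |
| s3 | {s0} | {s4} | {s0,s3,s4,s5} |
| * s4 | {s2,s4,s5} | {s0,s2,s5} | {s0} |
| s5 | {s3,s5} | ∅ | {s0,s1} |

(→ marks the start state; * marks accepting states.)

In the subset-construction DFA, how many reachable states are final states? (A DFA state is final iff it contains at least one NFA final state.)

8

Start state of the DFA: {s0}.
{s0} --0--> {s1,s3}  [new]
{s0} --1--> {s0,s3,s4,s5}  [new]
{s0} --2--> {s2,s3,s4}  [new]
{s1,s3} --0--> {s0,s1,s2,s4}  [new]
{s1,s3} --1--> {s0,s1,s4}  [new]
{s1,s3} --2--> {s0,s1,s2,s3,s4,s5}  [new]
{s0,s3,s4,s5} --0--> {s0,s1,s2,s3,s4,s5}  [seen]
{s0,s3,s4,s5} --1--> {s0,s2,s3,s4,s5}  [new]
{s0,s3,s4,s5} --2--> {s0,s1,s2,s3,s4,s5}  [seen]
{s2,s3,s4} --0--> {s0,s1,s2,s3,s4,s5}  [seen]
{s2,s3,s4} --1--> {s0,s1,s2,s3,s4,s5}  [seen]
{s2,s3,s4} --2--> {s0,s3,s4,s5}  [seen]
{s0,s1,s2,s4} --0--> {s0,s1,s2,s3,s4,s5}  [seen]
{s0,s1,s2,s4} --1--> {s0,s1,s2,s3,s4,s5}  [seen]
{s0,s1,s2,s4} --2--> {s0,s1,s2,s3,s4,s5}  [seen]
{s0,s1,s4} --0--> {s0,s1,s2,s3,s4,s5}  [seen]
{s0,s1,s4} --1--> {s0,s1,s2,s3,s4,s5}  [seen]
{s0,s1,s4} --2--> {s0,s1,s2,s3,s4}  [new]
{s0,s1,s2,s3,s4,s5} --0--> {s0,s1,s2,s3,s4,s5}  [seen]
{s0,s1,s2,s3,s4,s5} --1--> {s0,s1,s2,s3,s4,s5}  [seen]
{s0,s1,s2,s3,s4,s5} --2--> {s0,s1,s2,s3,s4,s5}  [seen]
{s0,s2,s3,s4,s5} --0--> {s0,s1,s2,s3,s4,s5}  [seen]
{s0,s2,s3,s4,s5} --1--> {s0,s1,s2,s3,s4,s5}  [seen]
{s0,s2,s3,s4,s5} --2--> {s0,s1,s2,s3,s4,s5}  [seen]
{s0,s1,s2,s3,s4} --0--> {s0,s1,s2,s3,s4,s5}  [seen]
{s0,s1,s2,s3,s4} --1--> {s0,s1,s2,s3,s4,s5}  [seen]
{s0,s1,s2,s3,s4} --2--> {s0,s1,s2,s3,s4,s5}  [seen]
Reachable DFA states: {s0}, {s1,s3}, {s0,s3,s4,s5}, {s2,s3,s4}, {s0,s1,s2,s4}, {s0,s1,s4}, {s0,s1,s2,s3,s4,s5}, {s0,s2,s3,s4,s5}, {s0,s1,s2,s3,s4}.
Accepting DFA states (contain an NFA accepting state): {s1,s3}, {s0,s3,s4,s5}, {s2,s3,s4}, {s0,s1,s2,s4}, {s0,s1,s4}, {s0,s1,s2,s3,s4,s5}, {s0,s2,s3,s4,s5}, {s0,s1,s2,s3,s4}.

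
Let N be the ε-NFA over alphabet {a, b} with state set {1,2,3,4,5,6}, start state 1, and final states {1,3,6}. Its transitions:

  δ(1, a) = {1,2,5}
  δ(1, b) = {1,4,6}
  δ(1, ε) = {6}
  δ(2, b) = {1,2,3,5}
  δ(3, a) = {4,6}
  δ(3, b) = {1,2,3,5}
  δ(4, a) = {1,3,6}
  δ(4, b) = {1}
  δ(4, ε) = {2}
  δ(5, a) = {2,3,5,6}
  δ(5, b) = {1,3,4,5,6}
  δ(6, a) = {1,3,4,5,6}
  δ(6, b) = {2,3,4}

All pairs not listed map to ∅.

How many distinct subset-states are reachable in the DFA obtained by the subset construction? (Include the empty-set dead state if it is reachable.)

Start state of the DFA: {1,6} (ε-closure of the NFA start).
{1,6} --a--> {1,2,3,4,5,6}  [new]
{1,6} --b--> {1,2,3,4,6}  [new]
{1,2,3,4,5,6} --a--> {1,2,3,4,5,6}  [seen]
{1,2,3,4,5,6} --b--> {1,2,3,4,5,6}  [seen]
{1,2,3,4,6} --a--> {1,2,3,4,5,6}  [seen]
{1,2,3,4,6} --b--> {1,2,3,4,5,6}  [seen]
Reachable DFA states: {1,6}, {1,2,3,4,5,6}, {1,2,3,4,6}.

3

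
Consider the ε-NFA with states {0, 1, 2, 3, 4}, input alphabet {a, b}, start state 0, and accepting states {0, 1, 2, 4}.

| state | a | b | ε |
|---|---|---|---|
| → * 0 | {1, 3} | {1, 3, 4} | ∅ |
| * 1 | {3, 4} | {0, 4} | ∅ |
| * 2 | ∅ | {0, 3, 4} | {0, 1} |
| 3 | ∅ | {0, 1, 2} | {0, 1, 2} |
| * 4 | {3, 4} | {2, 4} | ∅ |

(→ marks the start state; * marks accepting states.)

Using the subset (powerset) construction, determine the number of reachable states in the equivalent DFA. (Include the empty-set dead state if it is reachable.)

3

Start state of the DFA: {0} (ε-closure of the NFA start).
{0} --a--> {0, 1, 2, 3}  [new]
{0} --b--> {0, 1, 2, 3, 4}  [new]
{0, 1, 2, 3} --a--> {0, 1, 2, 3, 4}  [seen]
{0, 1, 2, 3} --b--> {0, 1, 2, 3, 4}  [seen]
{0, 1, 2, 3, 4} --a--> {0, 1, 2, 3, 4}  [seen]
{0, 1, 2, 3, 4} --b--> {0, 1, 2, 3, 4}  [seen]
Reachable DFA states: {0}, {0, 1, 2, 3}, {0, 1, 2, 3, 4}.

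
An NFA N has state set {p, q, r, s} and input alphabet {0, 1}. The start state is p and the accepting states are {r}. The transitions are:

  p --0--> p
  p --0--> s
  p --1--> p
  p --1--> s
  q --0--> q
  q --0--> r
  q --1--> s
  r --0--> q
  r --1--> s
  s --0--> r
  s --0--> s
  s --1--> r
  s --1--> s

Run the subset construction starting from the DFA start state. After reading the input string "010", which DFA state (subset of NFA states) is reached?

{p, q, r, s}

Start: {p}.
δ(p,0) = {p, s}.
Union: {p, s}.
After 0: {p, s}.
δ(p,1) = {p, s}; δ(s,1) = {r, s}.
Union: {p, r, s}.
After 1: {p, r, s}.
δ(p,0) = {p, s}; δ(r,0) = {q}; δ(s,0) = {r, s}.
Union: {p, q, r, s}.
After 0: {p, q, r, s}.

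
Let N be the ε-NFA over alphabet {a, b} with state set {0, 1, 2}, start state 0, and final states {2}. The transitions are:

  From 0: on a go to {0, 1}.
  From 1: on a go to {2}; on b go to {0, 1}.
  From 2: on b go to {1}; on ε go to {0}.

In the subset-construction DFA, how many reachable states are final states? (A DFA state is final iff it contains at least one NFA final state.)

Start state of the DFA: {0} (ε-closure of the NFA start).
{0} --a--> {0, 1}  [new]
{0} --b--> ∅  [new]
{0, 1} --a--> {0, 1, 2}  [new]
{0, 1} --b--> {0, 1}  [seen]
∅ --a--> ∅  [seen]
∅ --b--> ∅  [seen]
{0, 1, 2} --a--> {0, 1, 2}  [seen]
{0, 1, 2} --b--> {0, 1}  [seen]
Reachable DFA states: {0}, {0, 1}, ∅, {0, 1, 2}.
Accepting DFA states (contain an NFA accepting state): {0, 1, 2}.

1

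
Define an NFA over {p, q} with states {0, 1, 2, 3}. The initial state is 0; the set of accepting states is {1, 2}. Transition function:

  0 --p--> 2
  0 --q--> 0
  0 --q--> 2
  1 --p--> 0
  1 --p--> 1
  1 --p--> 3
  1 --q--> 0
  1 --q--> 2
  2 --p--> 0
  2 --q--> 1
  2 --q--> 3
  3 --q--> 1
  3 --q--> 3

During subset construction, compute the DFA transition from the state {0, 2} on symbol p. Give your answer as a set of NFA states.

{0, 2}

δ(0,p) = {2}; δ(2,p) = {0}.
Union: {0, 2}.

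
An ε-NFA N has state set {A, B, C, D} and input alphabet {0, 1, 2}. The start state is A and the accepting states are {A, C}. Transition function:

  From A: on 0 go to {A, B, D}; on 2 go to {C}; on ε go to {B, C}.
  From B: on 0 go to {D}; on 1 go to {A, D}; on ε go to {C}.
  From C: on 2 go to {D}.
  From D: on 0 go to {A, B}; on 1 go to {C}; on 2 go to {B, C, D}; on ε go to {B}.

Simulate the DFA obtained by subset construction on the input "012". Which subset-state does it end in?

Start: {A, B, C}.
δ(A,0) = {A, B, D}; δ(B,0) = {D}; δ(C,0) = ∅.
Union: {A, B, D}.
ε-closure gives {A, B, C, D}.
After 0: {A, B, C, D}.
δ(A,1) = ∅; δ(B,1) = {A, D}; δ(C,1) = ∅; δ(D,1) = {C}.
Union: {A, C, D}.
ε-closure gives {A, B, C, D}.
After 1: {A, B, C, D}.
δ(A,2) = {C}; δ(B,2) = ∅; δ(C,2) = {D}; δ(D,2) = {B, C, D}.
Union: {B, C, D}.
After 2: {B, C, D}.

{B, C, D}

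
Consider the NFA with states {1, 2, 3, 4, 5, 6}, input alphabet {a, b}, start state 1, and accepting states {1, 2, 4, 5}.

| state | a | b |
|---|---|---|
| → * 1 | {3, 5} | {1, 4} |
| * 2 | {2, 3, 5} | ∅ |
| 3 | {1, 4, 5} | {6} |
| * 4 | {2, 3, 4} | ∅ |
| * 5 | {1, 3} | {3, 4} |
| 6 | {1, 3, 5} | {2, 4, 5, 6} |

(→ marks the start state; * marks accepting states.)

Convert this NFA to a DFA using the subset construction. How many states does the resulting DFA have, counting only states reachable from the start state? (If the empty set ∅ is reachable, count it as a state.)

Start state of the DFA: {1}.
{1} --a--> {3, 5}  [new]
{1} --b--> {1, 4}  [new]
{3, 5} --a--> {1, 3, 4, 5}  [new]
{3, 5} --b--> {3, 4, 6}  [new]
{1, 4} --a--> {2, 3, 4, 5}  [new]
{1, 4} --b--> {1, 4}  [seen]
{1, 3, 4, 5} --a--> {1, 2, 3, 4, 5}  [new]
{1, 3, 4, 5} --b--> {1, 3, 4, 6}  [new]
{3, 4, 6} --a--> {1, 2, 3, 4, 5}  [seen]
{3, 4, 6} --b--> {2, 4, 5, 6}  [new]
{2, 3, 4, 5} --a--> {1, 2, 3, 4, 5}  [seen]
{2, 3, 4, 5} --b--> {3, 4, 6}  [seen]
{1, 2, 3, 4, 5} --a--> {1, 2, 3, 4, 5}  [seen]
{1, 2, 3, 4, 5} --b--> {1, 3, 4, 6}  [seen]
{1, 3, 4, 6} --a--> {1, 2, 3, 4, 5}  [seen]
{1, 3, 4, 6} --b--> {1, 2, 4, 5, 6}  [new]
{2, 4, 5, 6} --a--> {1, 2, 3, 4, 5}  [seen]
{2, 4, 5, 6} --b--> {2, 3, 4, 5, 6}  [new]
{1, 2, 4, 5, 6} --a--> {1, 2, 3, 4, 5}  [seen]
{1, 2, 4, 5, 6} --b--> {1, 2, 3, 4, 5, 6}  [new]
{2, 3, 4, 5, 6} --a--> {1, 2, 3, 4, 5}  [seen]
{2, 3, 4, 5, 6} --b--> {2, 3, 4, 5, 6}  [seen]
{1, 2, 3, 4, 5, 6} --a--> {1, 2, 3, 4, 5}  [seen]
{1, 2, 3, 4, 5, 6} --b--> {1, 2, 3, 4, 5, 6}  [seen]
Reachable DFA states: {1}, {3, 5}, {1, 4}, {1, 3, 4, 5}, {3, 4, 6}, {2, 3, 4, 5}, {1, 2, 3, 4, 5}, {1, 3, 4, 6}, {2, 4, 5, 6}, {1, 2, 4, 5, 6}, {2, 3, 4, 5, 6}, {1, 2, 3, 4, 5, 6}.

12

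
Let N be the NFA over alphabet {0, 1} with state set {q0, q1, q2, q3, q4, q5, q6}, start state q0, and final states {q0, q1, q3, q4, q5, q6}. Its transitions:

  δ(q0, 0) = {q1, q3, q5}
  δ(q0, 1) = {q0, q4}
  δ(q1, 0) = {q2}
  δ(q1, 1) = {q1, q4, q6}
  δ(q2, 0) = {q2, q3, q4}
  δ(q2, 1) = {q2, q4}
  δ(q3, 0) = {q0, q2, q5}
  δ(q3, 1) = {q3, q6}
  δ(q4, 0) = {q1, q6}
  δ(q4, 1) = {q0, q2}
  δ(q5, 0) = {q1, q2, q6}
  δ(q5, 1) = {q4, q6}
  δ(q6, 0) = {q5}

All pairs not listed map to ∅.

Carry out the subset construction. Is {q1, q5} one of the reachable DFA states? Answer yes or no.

no

Start state of the DFA: {q0}.
{q0} --0--> {q1, q3, q5}  [new]
{q0} --1--> {q0, q4}  [new]
{q1, q3, q5} --0--> {q0, q1, q2, q5, q6}  [new]
{q1, q3, q5} --1--> {q1, q3, q4, q6}  [new]
{q0, q4} --0--> {q1, q3, q5, q6}  [new]
{q0, q4} --1--> {q0, q2, q4}  [new]
{q0, q1, q2, q5, q6} --0--> {q1, q2, q3, q4, q5, q6}  [new]
{q0, q1, q2, q5, q6} --1--> {q0, q1, q2, q4, q6}  [new]
{q1, q3, q4, q6} --0--> {q0, q1, q2, q5, q6}  [seen]
{q1, q3, q4, q6} --1--> {q0, q1, q2, q3, q4, q6}  [new]
{q1, q3, q5, q6} --0--> {q0, q1, q2, q5, q6}  [seen]
{q1, q3, q5, q6} --1--> {q1, q3, q4, q6}  [seen]
{q0, q2, q4} --0--> {q1, q2, q3, q4, q5, q6}  [seen]
{q0, q2, q4} --1--> {q0, q2, q4}  [seen]
{q1, q2, q3, q4, q5, q6} --0--> {q0, q1, q2, q3, q4, q5, q6}  [new]
{q1, q2, q3, q4, q5, q6} --1--> {q0, q1, q2, q3, q4, q6}  [seen]
{q0, q1, q2, q4, q6} --0--> {q1, q2, q3, q4, q5, q6}  [seen]
{q0, q1, q2, q4, q6} --1--> {q0, q1, q2, q4, q6}  [seen]
{q0, q1, q2, q3, q4, q6} --0--> {q0, q1, q2, q3, q4, q5, q6}  [seen]
{q0, q1, q2, q3, q4, q6} --1--> {q0, q1, q2, q3, q4, q6}  [seen]
{q0, q1, q2, q3, q4, q5, q6} --0--> {q0, q1, q2, q3, q4, q5, q6}  [seen]
{q0, q1, q2, q3, q4, q5, q6} --1--> {q0, q1, q2, q3, q4, q6}  [seen]
Reachable DFA states: {q0}, {q1, q3, q5}, {q0, q4}, {q0, q1, q2, q5, q6}, {q1, q3, q4, q6}, {q1, q3, q5, q6}, {q0, q2, q4}, {q1, q2, q3, q4, q5, q6}, {q0, q1, q2, q4, q6}, {q0, q1, q2, q3, q4, q6}, {q0, q1, q2, q3, q4, q5, q6}.
{q1, q5} is not among them.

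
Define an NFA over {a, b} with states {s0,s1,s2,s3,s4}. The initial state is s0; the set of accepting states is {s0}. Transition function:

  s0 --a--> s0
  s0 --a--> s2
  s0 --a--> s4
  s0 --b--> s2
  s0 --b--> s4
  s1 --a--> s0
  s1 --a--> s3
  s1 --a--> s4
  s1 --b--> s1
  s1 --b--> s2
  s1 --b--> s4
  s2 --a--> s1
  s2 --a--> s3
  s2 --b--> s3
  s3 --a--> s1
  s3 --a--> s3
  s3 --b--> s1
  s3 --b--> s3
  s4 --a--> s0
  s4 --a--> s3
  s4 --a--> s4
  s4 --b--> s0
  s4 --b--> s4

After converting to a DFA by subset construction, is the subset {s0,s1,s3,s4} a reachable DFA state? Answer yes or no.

yes

Start state of the DFA: {s0}.
{s0} --a--> {s0,s2,s4}  [new]
{s0} --b--> {s2,s4}  [new]
{s0,s2,s4} --a--> {s0,s1,s2,s3,s4}  [new]
{s0,s2,s4} --b--> {s0,s2,s3,s4}  [new]
{s2,s4} --a--> {s0,s1,s3,s4}  [new]
{s2,s4} --b--> {s0,s3,s4}  [new]
{s0,s1,s2,s3,s4} --a--> {s0,s1,s2,s3,s4}  [seen]
{s0,s1,s2,s3,s4} --b--> {s0,s1,s2,s3,s4}  [seen]
{s0,s2,s3,s4} --a--> {s0,s1,s2,s3,s4}  [seen]
{s0,s2,s3,s4} --b--> {s0,s1,s2,s3,s4}  [seen]
{s0,s1,s3,s4} --a--> {s0,s1,s2,s3,s4}  [seen]
{s0,s1,s3,s4} --b--> {s0,s1,s2,s3,s4}  [seen]
{s0,s3,s4} --a--> {s0,s1,s2,s3,s4}  [seen]
{s0,s3,s4} --b--> {s0,s1,s2,s3,s4}  [seen]
Reachable DFA states: {s0}, {s0,s2,s4}, {s2,s4}, {s0,s1,s2,s3,s4}, {s0,s2,s3,s4}, {s0,s1,s3,s4}, {s0,s3,s4}.
{s0,s1,s3,s4} is among them.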